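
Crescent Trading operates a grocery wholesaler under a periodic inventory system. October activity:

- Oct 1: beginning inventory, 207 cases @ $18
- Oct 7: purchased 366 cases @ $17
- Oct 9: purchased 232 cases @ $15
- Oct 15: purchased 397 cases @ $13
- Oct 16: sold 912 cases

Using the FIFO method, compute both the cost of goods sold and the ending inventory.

COGS = $14,819; ending inventory = $3,770

Oct 16, 912 sold [FIFO — oldest first]: 207 @ $18 + 366 @ $17 + 232 @ $15 + 107 @ $13 = $14,819
Ending inventory: 290 @ $13 = $3,770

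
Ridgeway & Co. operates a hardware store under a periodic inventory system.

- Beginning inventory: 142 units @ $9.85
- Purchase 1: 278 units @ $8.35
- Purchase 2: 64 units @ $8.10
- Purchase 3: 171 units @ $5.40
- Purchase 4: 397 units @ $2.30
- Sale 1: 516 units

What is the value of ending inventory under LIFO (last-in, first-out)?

Ending inventory = $4,519.20

Sale 1 (516) [LIFO — newest first]: 397 @ $2.30 + 119 @ $5.40 = $1,555.70
Ending inventory: 142 @ $9.85 + 278 @ $8.35 + 64 @ $8.10 + 52 @ $5.40 = $4,519.20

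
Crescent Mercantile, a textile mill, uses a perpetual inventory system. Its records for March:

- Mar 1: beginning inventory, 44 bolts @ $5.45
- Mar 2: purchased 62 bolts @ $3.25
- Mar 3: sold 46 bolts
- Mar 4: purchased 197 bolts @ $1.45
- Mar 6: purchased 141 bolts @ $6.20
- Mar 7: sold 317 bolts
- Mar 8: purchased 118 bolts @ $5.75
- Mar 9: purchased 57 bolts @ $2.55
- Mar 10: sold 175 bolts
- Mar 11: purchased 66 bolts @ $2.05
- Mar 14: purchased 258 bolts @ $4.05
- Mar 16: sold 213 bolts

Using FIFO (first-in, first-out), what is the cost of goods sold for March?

Mar 3, 46 sold [FIFO — oldest first]: 44 @ $5.45 + 2 @ $3.25 = $246.30
Mar 7, 317 sold [FIFO — oldest first]: 60 @ $3.25 + 197 @ $1.45 + 60 @ $6.20 = $852.65
Mar 10, 175 sold [FIFO — oldest first]: 81 @ $6.20 + 94 @ $5.75 = $1,042.70
Mar 16, 213 sold [FIFO — oldest first]: 24 @ $5.75 + 57 @ $2.55 + 66 @ $2.05 + 66 @ $4.05 = $685.95
Total COGS = $246.30 + $852.65 + $1,042.70 + $685.95 = $2,827.60
Ending inventory: 192 @ $4.05 = $777.60
Check: goods available $3,605.20 = COGS $2,827.60 + ending $777.60

COGS = $2,827.60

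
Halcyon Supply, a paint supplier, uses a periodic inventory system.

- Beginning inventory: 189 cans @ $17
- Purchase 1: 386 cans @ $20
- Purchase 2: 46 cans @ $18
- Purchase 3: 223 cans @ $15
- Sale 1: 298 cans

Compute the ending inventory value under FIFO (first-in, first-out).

Sale 1 (298) [FIFO — oldest first]: 189 @ $17 + 109 @ $20 = $5,393
Ending inventory: 277 @ $20 + 46 @ $18 + 223 @ $15 = $9,713
Check: goods available $15,106 = COGS $5,393 + ending $9,713

Ending inventory = $9,713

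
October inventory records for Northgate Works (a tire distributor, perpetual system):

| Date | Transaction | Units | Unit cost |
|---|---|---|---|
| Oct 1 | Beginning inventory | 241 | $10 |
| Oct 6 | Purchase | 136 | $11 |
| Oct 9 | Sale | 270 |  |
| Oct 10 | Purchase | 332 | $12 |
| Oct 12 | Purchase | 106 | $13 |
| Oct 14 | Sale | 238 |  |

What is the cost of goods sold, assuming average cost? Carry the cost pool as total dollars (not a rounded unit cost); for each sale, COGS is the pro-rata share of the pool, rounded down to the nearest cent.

COGS = $5,623.09

After Oct 1: 241 on hand, pool $2,410.00 (≈ $10.0000 each)
After Oct 6: 377 on hand, pool $3,906.00 (≈ $10.3607 each)
Oct 9, sell 270: 270/377 × $3,906.00 → $2,797.40
After Oct 10: 439 on hand, pool $5,092.60 (≈ $11.6005 each)
After Oct 12: 545 on hand, pool $6,470.60 (≈ $11.8727 each)
Oct 14, sell 238: 238/545 × $6,470.60 → $2,825.69
Total COGS = $2,797.40 + $2,825.69 = $5,623.09
Ending inventory (cost pool remaining) = $3,644.91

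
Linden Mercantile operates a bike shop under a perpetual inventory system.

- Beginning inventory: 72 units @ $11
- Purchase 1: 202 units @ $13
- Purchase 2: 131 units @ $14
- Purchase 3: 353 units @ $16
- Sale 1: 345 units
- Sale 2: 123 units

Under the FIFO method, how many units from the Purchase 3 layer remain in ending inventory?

290

Sale 1 (345) [FIFO — oldest first]: 72 @ $11 + 202 @ $13 + 71 @ $14 = $4,412
Sale 2 (123) [FIFO — oldest first]: 60 @ $14 + 63 @ $16 = $1,848
Total COGS = $4,412 + $1,848 = $6,260
Ending inventory: 290 @ $16 = $4,640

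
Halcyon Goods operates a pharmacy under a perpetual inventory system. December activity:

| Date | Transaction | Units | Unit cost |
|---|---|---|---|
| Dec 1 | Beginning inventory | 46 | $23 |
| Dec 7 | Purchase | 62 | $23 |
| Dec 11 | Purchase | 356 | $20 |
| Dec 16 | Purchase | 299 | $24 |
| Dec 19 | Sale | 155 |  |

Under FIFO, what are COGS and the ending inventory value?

Dec 19, 155 sold [FIFO — oldest first]: 46 @ $23 + 62 @ $23 + 47 @ $20 = $3,424
Ending inventory: 309 @ $20 + 299 @ $24 = $13,356
Check: goods available $16,780 = COGS $3,424 + ending $13,356

COGS = $3,424; ending inventory = $13,356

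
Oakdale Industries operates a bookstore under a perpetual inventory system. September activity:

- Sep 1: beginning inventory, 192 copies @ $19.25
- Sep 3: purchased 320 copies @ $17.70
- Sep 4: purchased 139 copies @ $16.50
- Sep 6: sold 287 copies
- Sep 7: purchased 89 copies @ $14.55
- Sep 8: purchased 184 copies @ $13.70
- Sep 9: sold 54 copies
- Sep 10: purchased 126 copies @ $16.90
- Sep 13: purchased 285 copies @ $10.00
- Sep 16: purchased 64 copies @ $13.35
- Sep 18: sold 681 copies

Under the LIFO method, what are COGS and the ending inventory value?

COGS = $14,373.50; ending inventory = $6,929.55

Sep 6, 287 sold [LIFO — newest first]: 139 @ $16.50 + 148 @ $17.70 = $4,913.10
Sep 9, 54 sold [LIFO — newest first]: 54 @ $13.70 = $739.80
Sep 18, 681 sold [LIFO — newest first]: 64 @ $13.35 + 285 @ $10.00 + 126 @ $16.90 + 130 @ $13.70 + 76 @ $14.55 = $8,720.60
Total COGS = $4,913.10 + $739.80 + $8,720.60 = $14,373.50
Ending inventory: 192 @ $19.25 + 172 @ $17.70 + 13 @ $14.55 = $6,929.55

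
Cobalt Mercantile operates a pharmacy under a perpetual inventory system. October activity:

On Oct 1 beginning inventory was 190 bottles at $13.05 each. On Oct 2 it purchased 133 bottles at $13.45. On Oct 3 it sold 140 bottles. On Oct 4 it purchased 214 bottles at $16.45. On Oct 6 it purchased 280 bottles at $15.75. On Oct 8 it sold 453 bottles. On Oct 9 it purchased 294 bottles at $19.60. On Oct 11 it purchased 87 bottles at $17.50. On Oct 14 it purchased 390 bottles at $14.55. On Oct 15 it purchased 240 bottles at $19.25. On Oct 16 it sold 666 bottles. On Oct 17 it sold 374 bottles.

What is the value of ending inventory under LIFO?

Oct 3, 140 sold [LIFO — newest first]: 133 @ $13.45 + 7 @ $13.05 = $1,880.20
Oct 8, 453 sold [LIFO — newest first]: 280 @ $15.75 + 173 @ $16.45 = $7,255.85
Oct 16, 666 sold [LIFO — newest first]: 240 @ $19.25 + 390 @ $14.55 + 36 @ $17.50 = $10,924.50
Oct 17, 374 sold [LIFO — newest first]: 51 @ $17.50 + 294 @ $19.60 + 29 @ $16.45 = $7,131.95
Total COGS = $1,880.20 + $7,255.85 + $10,924.50 + $7,131.95 = $27,192.50
Ending inventory: 183 @ $13.05 + 12 @ $16.45 = $2,585.55
Check: goods available $29,778.05 = COGS $27,192.50 + ending $2,585.55

Ending inventory = $2,585.55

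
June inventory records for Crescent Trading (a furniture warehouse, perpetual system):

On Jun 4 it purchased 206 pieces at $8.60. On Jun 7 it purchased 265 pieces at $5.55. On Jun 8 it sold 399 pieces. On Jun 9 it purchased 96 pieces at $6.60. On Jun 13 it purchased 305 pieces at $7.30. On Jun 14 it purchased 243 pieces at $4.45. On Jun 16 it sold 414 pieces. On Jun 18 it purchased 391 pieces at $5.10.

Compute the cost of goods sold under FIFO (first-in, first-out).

COGS = $5,671.75

Jun 8, 399 sold [FIFO — oldest first]: 206 @ $8.60 + 193 @ $5.55 = $2,842.75
Jun 16, 414 sold [FIFO — oldest first]: 72 @ $5.55 + 96 @ $6.60 + 246 @ $7.30 = $2,829.00
Total COGS = $2,842.75 + $2,829.00 = $5,671.75
Ending inventory: 59 @ $7.30 + 243 @ $4.45 + 391 @ $5.10 = $3,506.15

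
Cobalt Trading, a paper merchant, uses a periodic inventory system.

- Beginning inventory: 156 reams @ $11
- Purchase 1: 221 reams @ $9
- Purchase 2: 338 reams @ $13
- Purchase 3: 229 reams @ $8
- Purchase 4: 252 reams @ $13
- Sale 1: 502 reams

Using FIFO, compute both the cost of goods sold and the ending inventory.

Sale 1 (502) [FIFO — oldest first]: 156 @ $11 + 221 @ $9 + 125 @ $13 = $5,330
Ending inventory: 213 @ $13 + 229 @ $8 + 252 @ $13 = $7,877

COGS = $5,330; ending inventory = $7,877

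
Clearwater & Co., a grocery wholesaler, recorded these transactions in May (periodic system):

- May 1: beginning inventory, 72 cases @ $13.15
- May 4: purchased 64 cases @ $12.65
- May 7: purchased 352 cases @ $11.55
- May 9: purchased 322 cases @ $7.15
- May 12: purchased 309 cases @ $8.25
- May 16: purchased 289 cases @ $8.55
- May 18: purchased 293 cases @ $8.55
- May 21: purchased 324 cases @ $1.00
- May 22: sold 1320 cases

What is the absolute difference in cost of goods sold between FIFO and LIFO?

$3,792.00

FIFO COGS: 72 @ $13.15 + 64 @ $12.65 + 352 @ $11.55 + 322 @ $7.15 + 309 @ $8.25 + 201 @ $8.55 = $12,392.10
LIFO COGS: 324 @ $1.00 + 293 @ $8.55 + 289 @ $8.55 + 309 @ $8.25 + 105 @ $7.15 = $8,600.10
Difference = |$12,392.10 − $8,600.10| = $3,792.00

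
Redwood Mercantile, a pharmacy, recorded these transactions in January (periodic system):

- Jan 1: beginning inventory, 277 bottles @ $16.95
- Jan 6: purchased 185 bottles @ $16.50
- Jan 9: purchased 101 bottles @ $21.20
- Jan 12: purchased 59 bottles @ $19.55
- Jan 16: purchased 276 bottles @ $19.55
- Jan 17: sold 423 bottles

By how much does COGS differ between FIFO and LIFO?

$1,310.70

FIFO COGS: 277 @ $16.95 + 146 @ $16.50 = $7,104.15
LIFO COGS: 276 @ $19.55 + 59 @ $19.55 + 88 @ $21.20 = $8,414.85
Difference = |$7,104.15 − $8,414.85| = $1,310.70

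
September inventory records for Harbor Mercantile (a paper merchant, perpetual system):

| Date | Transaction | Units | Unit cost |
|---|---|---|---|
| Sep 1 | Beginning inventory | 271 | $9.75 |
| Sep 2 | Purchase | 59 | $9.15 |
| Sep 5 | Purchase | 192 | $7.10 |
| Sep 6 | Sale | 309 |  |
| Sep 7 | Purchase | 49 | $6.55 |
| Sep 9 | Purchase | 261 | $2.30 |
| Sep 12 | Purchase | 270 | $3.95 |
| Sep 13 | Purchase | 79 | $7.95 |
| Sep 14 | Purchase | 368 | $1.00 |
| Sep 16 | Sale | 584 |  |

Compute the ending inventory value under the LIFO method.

Sep 6, 309 sold [LIFO — newest first]: 192 @ $7.10 + 59 @ $9.15 + 58 @ $9.75 = $2,468.55
Sep 16, 584 sold [LIFO — newest first]: 368 @ $1.00 + 79 @ $7.95 + 137 @ $3.95 = $1,537.20
Total COGS = $2,468.55 + $1,537.20 = $4,005.75
Ending inventory: 213 @ $9.75 + 49 @ $6.55 + 261 @ $2.30 + 133 @ $3.95 = $3,523.35

Ending inventory = $3,523.35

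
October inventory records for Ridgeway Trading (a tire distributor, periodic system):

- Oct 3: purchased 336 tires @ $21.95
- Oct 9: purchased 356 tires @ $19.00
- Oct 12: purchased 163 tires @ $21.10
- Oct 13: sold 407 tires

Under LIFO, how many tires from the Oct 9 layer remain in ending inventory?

112

Oct 13, 407 sold [LIFO — newest first]: 163 @ $21.10 + 244 @ $19.00 = $8,075.30
Ending inventory: 336 @ $21.95 + 112 @ $19.00 = $9,503.20
Check: goods available $17,578.50 = COGS $8,075.30 + ending $9,503.20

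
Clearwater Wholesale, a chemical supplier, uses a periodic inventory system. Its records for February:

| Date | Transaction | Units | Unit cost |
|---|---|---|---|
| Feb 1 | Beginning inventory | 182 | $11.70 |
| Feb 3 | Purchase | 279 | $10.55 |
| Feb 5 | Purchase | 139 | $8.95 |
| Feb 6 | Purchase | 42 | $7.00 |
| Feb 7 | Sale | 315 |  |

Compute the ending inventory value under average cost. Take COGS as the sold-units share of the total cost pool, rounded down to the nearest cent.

Feb 7, sell 315: 315/642 × $6,610.90 → $3,243.66
Ending inventory (cost pool remaining) = $3,367.24

Ending inventory = $3,367.24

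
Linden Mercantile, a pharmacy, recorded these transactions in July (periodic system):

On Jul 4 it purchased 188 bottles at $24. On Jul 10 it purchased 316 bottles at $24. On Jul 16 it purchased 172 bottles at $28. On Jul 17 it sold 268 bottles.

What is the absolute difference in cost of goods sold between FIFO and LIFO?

FIFO COGS: 188 @ $24 + 80 @ $24 = $6,432
LIFO COGS: 172 @ $28 + 96 @ $24 = $7,120
Difference = |$6,432 − $7,120| = $688

$688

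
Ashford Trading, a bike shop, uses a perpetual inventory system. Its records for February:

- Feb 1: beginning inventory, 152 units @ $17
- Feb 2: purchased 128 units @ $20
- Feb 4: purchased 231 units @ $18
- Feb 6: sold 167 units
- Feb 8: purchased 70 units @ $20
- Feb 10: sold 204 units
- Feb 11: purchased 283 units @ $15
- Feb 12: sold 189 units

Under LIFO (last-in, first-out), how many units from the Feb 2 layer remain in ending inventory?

Feb 6, 167 sold [LIFO — newest first]: 167 @ $18 = $3,006
Feb 10, 204 sold [LIFO — newest first]: 70 @ $20 + 64 @ $18 + 70 @ $20 = $3,952
Feb 12, 189 sold [LIFO — newest first]: 189 @ $15 = $2,835
Total COGS = $3,006 + $3,952 + $2,835 = $9,793
Ending inventory: 152 @ $17 + 58 @ $20 + 94 @ $15 = $5,154

58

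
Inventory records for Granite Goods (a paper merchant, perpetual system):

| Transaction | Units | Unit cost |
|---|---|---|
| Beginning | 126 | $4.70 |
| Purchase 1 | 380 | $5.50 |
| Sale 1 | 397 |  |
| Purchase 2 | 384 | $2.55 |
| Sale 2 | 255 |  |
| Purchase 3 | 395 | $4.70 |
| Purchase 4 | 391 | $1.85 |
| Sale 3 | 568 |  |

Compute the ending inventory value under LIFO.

Sale 1 (397) [LIFO — newest first]: 380 @ $5.50 + 17 @ $4.70 = $2,169.90
Sale 2 (255) [LIFO — newest first]: 255 @ $2.55 = $650.25
Sale 3 (568) [LIFO — newest first]: 391 @ $1.85 + 177 @ $4.70 = $1,555.25
Total COGS = $2,169.90 + $650.25 + $1,555.25 = $4,375.40
Ending inventory: 109 @ $4.70 + 129 @ $2.55 + 218 @ $4.70 = $1,865.85
Check: goods available $6,241.25 = COGS $4,375.40 + ending $1,865.85

Ending inventory = $1,865.85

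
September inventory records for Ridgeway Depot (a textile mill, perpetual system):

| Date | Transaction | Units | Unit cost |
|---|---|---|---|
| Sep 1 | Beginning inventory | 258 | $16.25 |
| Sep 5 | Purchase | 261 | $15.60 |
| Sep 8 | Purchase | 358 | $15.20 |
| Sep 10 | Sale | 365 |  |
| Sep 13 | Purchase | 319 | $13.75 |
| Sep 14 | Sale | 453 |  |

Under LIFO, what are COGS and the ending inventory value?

COGS = $12,027.45; ending inventory = $6,064.50

Sep 10, 365 sold [LIFO — newest first]: 358 @ $15.20 + 7 @ $15.60 = $5,550.80
Sep 14, 453 sold [LIFO — newest first]: 319 @ $13.75 + 134 @ $15.60 = $6,476.65
Total COGS = $5,550.80 + $6,476.65 = $12,027.45
Ending inventory: 258 @ $16.25 + 120 @ $15.60 = $6,064.50
Check: goods available $18,091.95 = COGS $12,027.45 + ending $6,064.50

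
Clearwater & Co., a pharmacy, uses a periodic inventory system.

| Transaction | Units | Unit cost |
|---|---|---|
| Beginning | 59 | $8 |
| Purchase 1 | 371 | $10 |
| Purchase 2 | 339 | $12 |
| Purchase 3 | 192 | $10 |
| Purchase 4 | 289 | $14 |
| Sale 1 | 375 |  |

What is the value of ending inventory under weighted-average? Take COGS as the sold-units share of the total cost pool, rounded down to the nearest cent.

Sale 1, sell 375: 375/1250 × $14,216.00 → $4,264.80
Ending inventory (cost pool remaining) = $9,951.20
Check: goods available $14,216.00 = COGS $4,264.80 + ending $9,951.20

Ending inventory = $9,951.20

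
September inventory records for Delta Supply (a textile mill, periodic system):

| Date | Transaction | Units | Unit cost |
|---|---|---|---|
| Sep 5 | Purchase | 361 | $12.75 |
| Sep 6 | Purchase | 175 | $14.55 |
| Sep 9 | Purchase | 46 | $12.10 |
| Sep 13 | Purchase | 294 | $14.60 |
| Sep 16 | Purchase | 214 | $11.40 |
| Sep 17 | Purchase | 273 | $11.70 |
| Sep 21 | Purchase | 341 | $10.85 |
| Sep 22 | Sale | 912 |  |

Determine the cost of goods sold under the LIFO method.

Sep 22, 912 sold [LIFO — newest first]: 341 @ $10.85 + 273 @ $11.70 + 214 @ $11.40 + 84 @ $14.60 = $10,559.95
Ending inventory: 361 @ $12.75 + 175 @ $14.55 + 46 @ $12.10 + 210 @ $14.60 = $10,771.60
Check: goods available $21,331.55 = COGS $10,559.95 + ending $10,771.60

COGS = $10,559.95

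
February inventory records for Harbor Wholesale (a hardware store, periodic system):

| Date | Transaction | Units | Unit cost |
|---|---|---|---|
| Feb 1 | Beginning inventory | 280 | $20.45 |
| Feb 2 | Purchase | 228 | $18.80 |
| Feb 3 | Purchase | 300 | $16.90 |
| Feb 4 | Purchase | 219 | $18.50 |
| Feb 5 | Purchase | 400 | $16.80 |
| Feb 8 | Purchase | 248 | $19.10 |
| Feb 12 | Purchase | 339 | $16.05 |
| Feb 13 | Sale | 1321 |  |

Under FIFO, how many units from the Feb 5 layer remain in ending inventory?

106

Feb 13, 1321 sold [FIFO — oldest first]: 280 @ $20.45 + 228 @ $18.80 + 300 @ $16.90 + 219 @ $18.50 + 294 @ $16.80 = $24,073.10
Ending inventory: 106 @ $16.80 + 248 @ $19.10 + 339 @ $16.05 = $11,958.55
Check: goods available $36,031.65 = COGS $24,073.10 + ending $11,958.55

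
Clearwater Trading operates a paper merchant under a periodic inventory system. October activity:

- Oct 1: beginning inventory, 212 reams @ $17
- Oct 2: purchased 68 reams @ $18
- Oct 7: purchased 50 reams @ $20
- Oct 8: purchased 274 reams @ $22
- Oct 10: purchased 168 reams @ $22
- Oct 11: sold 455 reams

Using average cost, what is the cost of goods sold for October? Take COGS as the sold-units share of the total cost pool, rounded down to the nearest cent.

Oct 11, sell 455: 455/772 × $15,552.00 → $9,166.01
Ending inventory (cost pool remaining) = $6,385.99
Check: goods available $15,552.00 = COGS $9,166.01 + ending $6,385.99

COGS = $9,166.01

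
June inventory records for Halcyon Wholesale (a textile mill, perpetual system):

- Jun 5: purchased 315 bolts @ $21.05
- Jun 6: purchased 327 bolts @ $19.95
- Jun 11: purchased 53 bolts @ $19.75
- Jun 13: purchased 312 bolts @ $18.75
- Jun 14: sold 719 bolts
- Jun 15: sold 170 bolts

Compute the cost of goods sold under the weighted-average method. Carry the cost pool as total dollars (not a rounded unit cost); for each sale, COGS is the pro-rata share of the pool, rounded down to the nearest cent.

COGS = $17,701.56

After Jun 5: 315 on hand, pool $6,630.75 (≈ $21.0500 each)
After Jun 6: 642 on hand, pool $13,154.40 (≈ $20.4897 each)
After Jun 11: 695 on hand, pool $14,201.15 (≈ $20.4333 each)
After Jun 13: 1007 on hand, pool $20,051.15 (≈ $19.9118 each)
Jun 14, sell 719: 719/1007 × $20,051.15 → $14,316.56
Jun 15, sell 170: 170/288 × $5,734.59 → $3,385.00
Total COGS = $14,316.56 + $3,385.00 = $17,701.56
Ending inventory (cost pool remaining) = $2,349.59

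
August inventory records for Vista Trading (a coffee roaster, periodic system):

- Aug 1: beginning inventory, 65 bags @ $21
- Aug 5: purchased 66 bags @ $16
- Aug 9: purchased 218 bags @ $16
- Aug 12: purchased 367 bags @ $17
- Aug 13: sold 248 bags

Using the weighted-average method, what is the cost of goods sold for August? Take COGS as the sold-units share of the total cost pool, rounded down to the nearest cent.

Aug 13, sell 248: 248/716 × $12,148.00 → $4,207.68
Ending inventory (cost pool remaining) = $7,940.32
Check: goods available $12,148.00 = COGS $4,207.68 + ending $7,940.32

COGS = $4,207.68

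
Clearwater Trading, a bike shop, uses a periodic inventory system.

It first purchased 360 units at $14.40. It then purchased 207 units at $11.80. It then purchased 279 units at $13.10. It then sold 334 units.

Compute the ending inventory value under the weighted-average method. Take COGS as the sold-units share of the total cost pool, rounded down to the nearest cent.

Sale 1, sell 334: 334/846 × $11,281.50 → $4,453.92
Ending inventory (cost pool remaining) = $6,827.58
Check: goods available $11,281.50 = COGS $4,453.92 + ending $6,827.58

Ending inventory = $6,827.58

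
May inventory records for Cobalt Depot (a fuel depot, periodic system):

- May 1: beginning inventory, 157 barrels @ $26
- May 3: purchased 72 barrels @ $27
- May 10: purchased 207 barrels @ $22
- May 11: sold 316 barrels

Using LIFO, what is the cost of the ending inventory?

Ending inventory = $3,120

May 11, 316 sold [LIFO — newest first]: 207 @ $22 + 72 @ $27 + 37 @ $26 = $7,460
Ending inventory: 120 @ $26 = $3,120
Check: goods available $10,580 = COGS $7,460 + ending $3,120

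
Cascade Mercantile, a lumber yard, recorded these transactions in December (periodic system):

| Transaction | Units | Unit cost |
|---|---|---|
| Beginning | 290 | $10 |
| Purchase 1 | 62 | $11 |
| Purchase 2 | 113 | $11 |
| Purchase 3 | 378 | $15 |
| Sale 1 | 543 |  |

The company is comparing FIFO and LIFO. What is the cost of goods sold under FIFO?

COGS = $5,995

FIFO COGS: 290 @ $10 + 62 @ $11 + 113 @ $11 + 78 @ $15 = $5,995
LIFO COGS: 378 @ $15 + 113 @ $11 + 52 @ $11 = $7,485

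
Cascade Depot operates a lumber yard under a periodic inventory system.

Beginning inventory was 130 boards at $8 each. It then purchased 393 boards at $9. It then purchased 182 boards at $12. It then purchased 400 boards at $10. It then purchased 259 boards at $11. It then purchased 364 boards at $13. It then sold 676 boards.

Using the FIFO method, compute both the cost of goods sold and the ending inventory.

COGS = $6,413; ending inventory = $11,929

Sale 1 (676) [FIFO — oldest first]: 130 @ $8 + 393 @ $9 + 153 @ $12 = $6,413
Ending inventory: 29 @ $12 + 400 @ $10 + 259 @ $11 + 364 @ $13 = $11,929
Check: goods available $18,342 = COGS $6,413 + ending $11,929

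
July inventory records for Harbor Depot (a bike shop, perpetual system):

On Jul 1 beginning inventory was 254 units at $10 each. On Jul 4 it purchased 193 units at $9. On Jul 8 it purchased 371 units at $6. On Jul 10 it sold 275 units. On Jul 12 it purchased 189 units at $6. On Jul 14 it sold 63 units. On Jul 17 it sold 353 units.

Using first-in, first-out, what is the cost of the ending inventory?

Ending inventory = $1,896

Jul 10, 275 sold [FIFO — oldest first]: 254 @ $10 + 21 @ $9 = $2,729
Jul 14, 63 sold [FIFO — oldest first]: 63 @ $9 = $567
Jul 17, 353 sold [FIFO — oldest first]: 109 @ $9 + 244 @ $6 = $2,445
Total COGS = $2,729 + $567 + $2,445 = $5,741
Ending inventory: 127 @ $6 + 189 @ $6 = $1,896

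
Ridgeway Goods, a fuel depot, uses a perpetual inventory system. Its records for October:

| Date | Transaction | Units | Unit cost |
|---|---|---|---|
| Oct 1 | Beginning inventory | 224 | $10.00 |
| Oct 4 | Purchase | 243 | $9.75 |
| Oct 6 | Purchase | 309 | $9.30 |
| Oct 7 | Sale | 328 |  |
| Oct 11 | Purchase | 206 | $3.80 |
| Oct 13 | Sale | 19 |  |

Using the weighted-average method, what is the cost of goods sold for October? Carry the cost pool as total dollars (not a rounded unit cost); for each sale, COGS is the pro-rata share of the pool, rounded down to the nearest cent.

COGS = $3,311.13

After Oct 1: 224 on hand, pool $2,240.00 (≈ $10.0000 each)
After Oct 4: 467 on hand, pool $4,609.25 (≈ $9.8699 each)
After Oct 6: 776 on hand, pool $7,482.95 (≈ $9.6430 each)
Oct 7, sell 328: 328/776 × $7,482.95 → $3,162.89
After Oct 11: 654 on hand, pool $5,102.86 (≈ $7.8025 each)
Oct 13, sell 19: 19/654 × $5,102.86 → $148.24
Total COGS = $3,162.89 + $148.24 = $3,311.13
Ending inventory (cost pool remaining) = $4,954.62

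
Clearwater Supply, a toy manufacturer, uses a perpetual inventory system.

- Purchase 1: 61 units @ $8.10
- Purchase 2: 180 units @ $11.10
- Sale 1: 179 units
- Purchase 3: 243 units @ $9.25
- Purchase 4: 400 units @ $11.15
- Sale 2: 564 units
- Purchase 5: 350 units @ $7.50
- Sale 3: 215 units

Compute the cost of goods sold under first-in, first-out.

COGS = $9,754.85

Sale 1 (179) [FIFO — oldest first]: 61 @ $8.10 + 118 @ $11.10 = $1,803.90
Sale 2 (564) [FIFO — oldest first]: 62 @ $11.10 + 243 @ $9.25 + 259 @ $11.15 = $5,823.80
Sale 3 (215) [FIFO — oldest first]: 141 @ $11.15 + 74 @ $7.50 = $2,127.15
Total COGS = $1,803.90 + $5,823.80 + $2,127.15 = $9,754.85
Ending inventory: 276 @ $7.50 = $2,070.00
Check: goods available $11,824.85 = COGS $9,754.85 + ending $2,070.00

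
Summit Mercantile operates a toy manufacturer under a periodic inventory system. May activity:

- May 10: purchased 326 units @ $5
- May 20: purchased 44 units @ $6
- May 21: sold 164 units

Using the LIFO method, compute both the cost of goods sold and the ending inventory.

COGS = $864; ending inventory = $1,030

May 21, 164 sold [LIFO — newest first]: 44 @ $6 + 120 @ $5 = $864
Ending inventory: 206 @ $5 = $1,030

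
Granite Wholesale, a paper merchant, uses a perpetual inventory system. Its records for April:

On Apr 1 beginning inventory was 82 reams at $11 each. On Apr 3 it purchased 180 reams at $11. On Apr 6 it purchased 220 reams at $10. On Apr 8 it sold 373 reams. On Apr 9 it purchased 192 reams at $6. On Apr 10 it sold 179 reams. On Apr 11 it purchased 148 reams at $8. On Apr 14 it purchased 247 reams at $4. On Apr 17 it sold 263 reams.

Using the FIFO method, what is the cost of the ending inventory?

Apr 8, 373 sold [FIFO — oldest first]: 82 @ $11 + 180 @ $11 + 111 @ $10 = $3,992
Apr 10, 179 sold [FIFO — oldest first]: 109 @ $10 + 70 @ $6 = $1,510
Apr 17, 263 sold [FIFO — oldest first]: 122 @ $6 + 141 @ $8 = $1,860
Total COGS = $3,992 + $1,510 + $1,860 = $7,362
Ending inventory: 7 @ $8 + 247 @ $4 = $1,044
Check: goods available $8,406 = COGS $7,362 + ending $1,044

Ending inventory = $1,044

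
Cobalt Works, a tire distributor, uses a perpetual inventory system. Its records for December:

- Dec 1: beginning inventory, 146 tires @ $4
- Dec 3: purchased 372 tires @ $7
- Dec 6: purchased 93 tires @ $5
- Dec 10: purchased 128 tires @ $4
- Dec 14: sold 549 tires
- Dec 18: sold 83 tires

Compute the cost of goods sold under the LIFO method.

COGS = $3,737

Dec 14, 549 sold [LIFO — newest first]: 128 @ $4 + 93 @ $5 + 328 @ $7 = $3,273
Dec 18, 83 sold [LIFO — newest first]: 44 @ $7 + 39 @ $4 = $464
Total COGS = $3,273 + $464 = $3,737
Ending inventory: 107 @ $4 = $428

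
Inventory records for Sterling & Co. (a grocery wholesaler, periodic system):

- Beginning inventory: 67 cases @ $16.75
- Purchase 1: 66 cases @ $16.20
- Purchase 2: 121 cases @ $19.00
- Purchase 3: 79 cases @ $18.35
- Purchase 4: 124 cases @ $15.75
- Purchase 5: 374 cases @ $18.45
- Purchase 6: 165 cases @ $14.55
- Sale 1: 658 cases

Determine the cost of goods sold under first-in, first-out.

Sale 1 (658) [FIFO — oldest first]: 67 @ $16.75 + 66 @ $16.20 + 121 @ $19.00 + 79 @ $18.35 + 124 @ $15.75 + 201 @ $18.45 = $11,601.55
Ending inventory: 173 @ $18.45 + 165 @ $14.55 = $5,592.60
Check: goods available $17,194.15 = COGS $11,601.55 + ending $5,592.60

COGS = $11,601.55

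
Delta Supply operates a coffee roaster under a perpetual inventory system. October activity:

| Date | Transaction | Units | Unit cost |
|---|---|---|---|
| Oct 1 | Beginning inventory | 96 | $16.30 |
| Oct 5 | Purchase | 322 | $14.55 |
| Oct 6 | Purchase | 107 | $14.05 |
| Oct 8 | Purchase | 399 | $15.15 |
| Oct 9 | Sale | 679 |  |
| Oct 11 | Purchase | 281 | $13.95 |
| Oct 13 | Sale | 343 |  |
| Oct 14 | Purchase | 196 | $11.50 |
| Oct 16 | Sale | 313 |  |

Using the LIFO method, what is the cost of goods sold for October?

Oct 9, 679 sold [LIFO — newest first]: 399 @ $15.15 + 107 @ $14.05 + 173 @ $14.55 = $10,065.35
Oct 13, 343 sold [LIFO — newest first]: 281 @ $13.95 + 62 @ $14.55 = $4,822.05
Oct 16, 313 sold [LIFO — newest first]: 196 @ $11.50 + 87 @ $14.55 + 30 @ $16.30 = $4,008.85
Total COGS = $10,065.35 + $4,822.05 + $4,008.85 = $18,896.25
Ending inventory: 66 @ $16.30 = $1,075.80

COGS = $18,896.25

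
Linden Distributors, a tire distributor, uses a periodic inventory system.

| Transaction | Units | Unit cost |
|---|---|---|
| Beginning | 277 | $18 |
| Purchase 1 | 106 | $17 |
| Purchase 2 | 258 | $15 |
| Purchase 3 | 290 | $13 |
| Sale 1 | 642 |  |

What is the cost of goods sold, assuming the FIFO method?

Sale 1 (642) [FIFO — oldest first]: 277 @ $18 + 106 @ $17 + 258 @ $15 + 1 @ $13 = $10,671
Ending inventory: 289 @ $13 = $3,757
Check: goods available $14,428 = COGS $10,671 + ending $3,757

COGS = $10,671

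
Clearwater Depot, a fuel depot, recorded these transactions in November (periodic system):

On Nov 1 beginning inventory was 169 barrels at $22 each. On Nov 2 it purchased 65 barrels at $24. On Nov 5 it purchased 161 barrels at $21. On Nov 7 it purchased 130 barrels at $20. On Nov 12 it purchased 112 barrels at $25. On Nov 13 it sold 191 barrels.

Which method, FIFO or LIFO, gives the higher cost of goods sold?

LIFO

FIFO COGS: 169 @ $22 + 22 @ $24 = $4,246
LIFO COGS: 112 @ $25 + 79 @ $20 = $4,380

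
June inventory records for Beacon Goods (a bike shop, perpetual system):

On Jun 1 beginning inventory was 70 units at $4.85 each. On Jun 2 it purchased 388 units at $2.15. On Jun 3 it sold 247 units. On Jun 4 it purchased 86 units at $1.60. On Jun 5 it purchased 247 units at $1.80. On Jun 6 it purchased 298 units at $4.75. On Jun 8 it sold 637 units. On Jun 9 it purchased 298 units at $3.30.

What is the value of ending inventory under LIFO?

Jun 3, 247 sold [LIFO — newest first]: 247 @ $2.15 = $531.05
Jun 8, 637 sold [LIFO — newest first]: 298 @ $4.75 + 247 @ $1.80 + 86 @ $1.60 + 6 @ $2.15 = $2,010.60
Total COGS = $531.05 + $2,010.60 = $2,541.65
Ending inventory: 70 @ $4.85 + 135 @ $2.15 + 298 @ $3.30 = $1,613.15
Check: goods available $4,154.80 = COGS $2,541.65 + ending $1,613.15

Ending inventory = $1,613.15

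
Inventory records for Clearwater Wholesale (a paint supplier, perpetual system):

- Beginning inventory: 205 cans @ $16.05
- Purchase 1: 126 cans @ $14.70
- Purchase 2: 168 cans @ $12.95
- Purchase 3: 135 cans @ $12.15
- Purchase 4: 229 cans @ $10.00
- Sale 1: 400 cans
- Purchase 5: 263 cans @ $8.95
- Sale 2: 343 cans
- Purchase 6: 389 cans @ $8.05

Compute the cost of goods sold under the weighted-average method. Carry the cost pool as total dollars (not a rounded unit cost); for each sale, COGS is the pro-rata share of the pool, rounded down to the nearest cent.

COGS = $9,176.77

After Beginning: 205 on hand, pool $3,290.25 (≈ $16.0500 each)
After Purchase 1: 331 on hand, pool $5,142.45 (≈ $15.5361 each)
After Purchase 2: 499 on hand, pool $7,318.05 (≈ $14.6654 each)
After Purchase 3: 634 on hand, pool $8,958.30 (≈ $14.1298 each)
After Purchase 4: 863 on hand, pool $11,248.30 (≈ $13.0340 each)
Sale 1, sell 400: 400/863 × $11,248.30 → $5,213.58
After Purchase 5: 726 on hand, pool $8,388.57 (≈ $11.5545 each)
Sale 2, sell 343: 343/726 × $8,388.57 → $3,963.19
After Purchase 6: 772 on hand, pool $7,556.83 (≈ $9.7886 each)
Total COGS = $5,213.58 + $3,963.19 = $9,176.77
Ending inventory (cost pool remaining) = $7,556.83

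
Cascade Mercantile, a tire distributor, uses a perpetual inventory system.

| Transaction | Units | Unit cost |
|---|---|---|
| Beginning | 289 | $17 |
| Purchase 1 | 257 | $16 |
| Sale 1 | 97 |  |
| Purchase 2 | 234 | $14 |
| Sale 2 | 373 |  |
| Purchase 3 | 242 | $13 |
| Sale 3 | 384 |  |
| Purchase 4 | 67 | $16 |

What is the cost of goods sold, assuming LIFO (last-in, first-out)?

COGS = $12,591

Sale 1 (97) [LIFO — newest first]: 97 @ $16 = $1,552
Sale 2 (373) [LIFO — newest first]: 234 @ $14 + 139 @ $16 = $5,500
Sale 3 (384) [LIFO — newest first]: 242 @ $13 + 21 @ $16 + 121 @ $17 = $5,539
Total COGS = $1,552 + $5,500 + $5,539 = $12,591
Ending inventory: 168 @ $17 + 67 @ $16 = $3,928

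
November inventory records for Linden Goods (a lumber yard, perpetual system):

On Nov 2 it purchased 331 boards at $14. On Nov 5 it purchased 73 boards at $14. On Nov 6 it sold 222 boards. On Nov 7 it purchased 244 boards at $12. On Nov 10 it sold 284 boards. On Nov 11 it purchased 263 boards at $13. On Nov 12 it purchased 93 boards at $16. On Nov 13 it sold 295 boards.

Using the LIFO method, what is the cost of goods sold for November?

COGS = $10,710

Nov 6, 222 sold [LIFO — newest first]: 73 @ $14 + 149 @ $14 = $3,108
Nov 10, 284 sold [LIFO — newest first]: 244 @ $12 + 40 @ $14 = $3,488
Nov 13, 295 sold [LIFO — newest first]: 93 @ $16 + 202 @ $13 = $4,114
Total COGS = $3,108 + $3,488 + $4,114 = $10,710
Ending inventory: 142 @ $14 + 61 @ $13 = $2,781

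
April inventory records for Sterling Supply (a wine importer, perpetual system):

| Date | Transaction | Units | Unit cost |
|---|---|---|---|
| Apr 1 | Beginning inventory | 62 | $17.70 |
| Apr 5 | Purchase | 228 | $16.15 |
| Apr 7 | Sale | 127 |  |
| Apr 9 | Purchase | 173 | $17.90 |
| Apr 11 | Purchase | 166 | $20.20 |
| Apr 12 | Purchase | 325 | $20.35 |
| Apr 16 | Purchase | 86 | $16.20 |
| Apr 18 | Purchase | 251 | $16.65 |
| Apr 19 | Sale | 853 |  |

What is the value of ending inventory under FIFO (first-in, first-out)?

Apr 7, 127 sold [FIFO — oldest first]: 62 @ $17.70 + 65 @ $16.15 = $2,147.15
Apr 19, 853 sold [FIFO — oldest first]: 163 @ $16.15 + 173 @ $17.90 + 166 @ $20.20 + 325 @ $20.35 + 26 @ $16.20 = $16,117.30
Total COGS = $2,147.15 + $16,117.30 = $18,264.45
Ending inventory: 60 @ $16.20 + 251 @ $16.65 = $5,151.15
Check: goods available $23,415.60 = COGS $18,264.45 + ending $5,151.15

Ending inventory = $5,151.15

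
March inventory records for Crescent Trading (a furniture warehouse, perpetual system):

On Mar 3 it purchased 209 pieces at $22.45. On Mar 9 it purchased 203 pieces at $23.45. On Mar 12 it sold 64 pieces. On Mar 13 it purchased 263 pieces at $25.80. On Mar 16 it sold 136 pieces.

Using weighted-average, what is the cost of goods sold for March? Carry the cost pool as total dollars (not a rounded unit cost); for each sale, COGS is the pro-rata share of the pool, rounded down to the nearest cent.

COGS = $4,755.80

After Mar 3: 209 on hand, pool $4,692.05 (≈ $22.4500 each)
After Mar 9: 412 on hand, pool $9,452.40 (≈ $22.9427 each)
Mar 12, sell 64: 64/412 × $9,452.40 → $1,468.33
After Mar 13: 611 on hand, pool $14,769.47 (≈ $24.1726 each)
Mar 16, sell 136: 136/611 × $14,769.47 → $3,287.47
Total COGS = $1,468.33 + $3,287.47 = $4,755.80
Ending inventory (cost pool remaining) = $11,482.00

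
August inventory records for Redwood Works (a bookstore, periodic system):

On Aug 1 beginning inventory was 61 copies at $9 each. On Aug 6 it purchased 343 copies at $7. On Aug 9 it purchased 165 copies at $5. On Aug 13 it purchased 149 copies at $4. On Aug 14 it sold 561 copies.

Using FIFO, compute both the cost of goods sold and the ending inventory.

COGS = $3,735; ending inventory = $636

Aug 14, 561 sold [FIFO — oldest first]: 61 @ $9 + 343 @ $7 + 157 @ $5 = $3,735
Ending inventory: 8 @ $5 + 149 @ $4 = $636
Check: goods available $4,371 = COGS $3,735 + ending $636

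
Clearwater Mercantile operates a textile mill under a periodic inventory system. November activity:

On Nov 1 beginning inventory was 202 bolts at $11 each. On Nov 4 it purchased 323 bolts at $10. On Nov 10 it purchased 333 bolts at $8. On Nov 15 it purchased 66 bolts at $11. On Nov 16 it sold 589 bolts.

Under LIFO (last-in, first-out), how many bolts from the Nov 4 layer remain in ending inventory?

133

Nov 16, 589 sold [LIFO — newest first]: 66 @ $11 + 333 @ $8 + 190 @ $10 = $5,290
Ending inventory: 202 @ $11 + 133 @ $10 = $3,552
Check: goods available $8,842 = COGS $5,290 + ending $3,552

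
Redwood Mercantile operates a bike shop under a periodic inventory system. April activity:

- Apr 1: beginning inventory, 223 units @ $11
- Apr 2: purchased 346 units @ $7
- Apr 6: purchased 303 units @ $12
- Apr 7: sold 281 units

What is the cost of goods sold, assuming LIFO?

Apr 7, 281 sold [LIFO — newest first]: 281 @ $12 = $3,372
Ending inventory: 223 @ $11 + 346 @ $7 + 22 @ $12 = $5,139
Check: goods available $8,511 = COGS $3,372 + ending $5,139

COGS = $3,372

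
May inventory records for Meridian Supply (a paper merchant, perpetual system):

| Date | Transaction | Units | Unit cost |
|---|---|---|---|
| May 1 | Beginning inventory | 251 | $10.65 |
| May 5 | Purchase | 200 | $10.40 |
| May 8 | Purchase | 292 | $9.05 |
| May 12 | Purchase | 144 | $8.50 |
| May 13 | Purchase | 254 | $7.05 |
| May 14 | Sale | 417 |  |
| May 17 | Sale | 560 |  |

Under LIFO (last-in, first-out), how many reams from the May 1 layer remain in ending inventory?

May 14, 417 sold [LIFO — newest first]: 254 @ $7.05 + 144 @ $8.50 + 19 @ $9.05 = $3,186.65
May 17, 560 sold [LIFO — newest first]: 273 @ $9.05 + 200 @ $10.40 + 87 @ $10.65 = $5,477.20
Total COGS = $3,186.65 + $5,477.20 = $8,663.85
Ending inventory: 164 @ $10.65 = $1,746.60

164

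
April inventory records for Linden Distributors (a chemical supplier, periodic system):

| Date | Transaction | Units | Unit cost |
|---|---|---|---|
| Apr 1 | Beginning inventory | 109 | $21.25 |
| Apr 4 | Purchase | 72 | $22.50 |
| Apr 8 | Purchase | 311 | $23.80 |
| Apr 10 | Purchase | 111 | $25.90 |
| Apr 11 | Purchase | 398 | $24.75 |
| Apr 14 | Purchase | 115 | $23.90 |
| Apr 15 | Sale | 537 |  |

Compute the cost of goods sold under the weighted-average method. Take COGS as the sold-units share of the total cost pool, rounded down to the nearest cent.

Apr 15, sell 537: 537/1116 × $26,811.95 → $12,901.44
Ending inventory (cost pool remaining) = $13,910.51
Check: goods available $26,811.95 = COGS $12,901.44 + ending $13,910.51

COGS = $12,901.44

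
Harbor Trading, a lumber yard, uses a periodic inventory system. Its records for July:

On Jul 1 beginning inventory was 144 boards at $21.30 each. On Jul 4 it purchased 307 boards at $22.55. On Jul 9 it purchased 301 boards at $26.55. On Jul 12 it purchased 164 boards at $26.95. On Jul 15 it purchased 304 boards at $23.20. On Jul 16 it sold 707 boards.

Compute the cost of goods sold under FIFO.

Jul 16, 707 sold [FIFO — oldest first]: 144 @ $21.30 + 307 @ $22.55 + 256 @ $26.55 = $16,786.85
Ending inventory: 45 @ $26.55 + 164 @ $26.95 + 304 @ $23.20 = $12,667.35
Check: goods available $29,454.20 = COGS $16,786.85 + ending $12,667.35

COGS = $16,786.85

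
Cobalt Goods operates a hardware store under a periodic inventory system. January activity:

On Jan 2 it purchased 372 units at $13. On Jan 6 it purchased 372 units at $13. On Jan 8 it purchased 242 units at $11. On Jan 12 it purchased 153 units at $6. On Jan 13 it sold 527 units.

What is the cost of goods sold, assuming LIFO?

Jan 13, 527 sold [LIFO — newest first]: 153 @ $6 + 242 @ $11 + 132 @ $13 = $5,296
Ending inventory: 372 @ $13 + 240 @ $13 = $7,956
Check: goods available $13,252 = COGS $5,296 + ending $7,956

COGS = $5,296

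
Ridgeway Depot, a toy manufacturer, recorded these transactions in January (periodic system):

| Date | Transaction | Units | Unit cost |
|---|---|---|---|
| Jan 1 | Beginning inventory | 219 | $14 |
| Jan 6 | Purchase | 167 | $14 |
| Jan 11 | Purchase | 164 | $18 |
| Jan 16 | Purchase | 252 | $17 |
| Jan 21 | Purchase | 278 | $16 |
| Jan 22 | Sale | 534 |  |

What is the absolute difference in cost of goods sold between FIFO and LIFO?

FIFO COGS: 219 @ $14 + 167 @ $14 + 148 @ $18 = $8,068
LIFO COGS: 278 @ $16 + 252 @ $17 + 4 @ $18 = $8,804
Difference = |$8,068 − $8,804| = $736

$736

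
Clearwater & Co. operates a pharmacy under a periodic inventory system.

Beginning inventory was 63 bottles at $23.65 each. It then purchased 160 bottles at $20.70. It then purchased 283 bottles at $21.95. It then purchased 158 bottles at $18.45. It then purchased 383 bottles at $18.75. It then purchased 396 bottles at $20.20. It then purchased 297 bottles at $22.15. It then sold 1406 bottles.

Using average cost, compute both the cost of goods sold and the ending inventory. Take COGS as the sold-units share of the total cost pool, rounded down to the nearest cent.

Sale 1, sell 1406: 1406/1740 × $35,687.90 → $28,837.46
Ending inventory (cost pool remaining) = $6,850.44

COGS = $28,837.46; ending inventory = $6,850.44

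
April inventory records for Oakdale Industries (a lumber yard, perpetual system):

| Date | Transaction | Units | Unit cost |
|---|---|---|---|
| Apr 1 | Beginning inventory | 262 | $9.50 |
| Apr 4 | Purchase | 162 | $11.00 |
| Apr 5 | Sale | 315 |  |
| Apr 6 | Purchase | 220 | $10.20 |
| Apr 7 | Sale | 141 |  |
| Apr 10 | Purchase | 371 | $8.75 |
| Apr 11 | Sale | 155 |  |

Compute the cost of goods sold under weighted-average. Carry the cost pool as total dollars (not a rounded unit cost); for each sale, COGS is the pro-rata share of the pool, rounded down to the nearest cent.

COGS = $6,034.94

After Apr 1: 262 on hand, pool $2,489.00 (≈ $9.5000 each)
After Apr 4: 424 on hand, pool $4,271.00 (≈ $10.0731 each)
Apr 5, sell 315: 315/424 × $4,271.00 → $3,173.03
After Apr 6: 329 on hand, pool $3,341.97 (≈ $10.1580 each)
Apr 7, sell 141: 141/329 × $3,341.97 → $1,432.27
After Apr 10: 559 on hand, pool $5,155.95 (≈ $9.2235 each)
Apr 11, sell 155: 155/559 × $5,155.95 → $1,429.64
Total COGS = $3,173.03 + $1,432.27 + $1,429.64 = $6,034.94
Ending inventory (cost pool remaining) = $3,726.31
Check: goods available $9,761.25 = COGS $6,034.94 + ending $3,726.31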